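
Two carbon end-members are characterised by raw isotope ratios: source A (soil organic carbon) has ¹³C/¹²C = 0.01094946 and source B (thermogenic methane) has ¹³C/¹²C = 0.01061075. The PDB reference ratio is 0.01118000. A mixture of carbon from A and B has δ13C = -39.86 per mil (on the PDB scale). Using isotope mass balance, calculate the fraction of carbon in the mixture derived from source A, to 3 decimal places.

δ_A = (0.01094946/0.01118000 − 1)×1000 = (0.979379 − 1)×1000 = -20.621 per mil
δ_B = (0.01061075/0.01118000 − 1)×1000 = (0.949083 − 1)×1000 = -50.917 per mil
f_A = (δ_mix − δ_B)/(δ_A − δ_B) = (-39.86 − (-50.917))/(-20.621 − (-50.917))
f_A = 11.057 / 30.296 = 0.3650

0.365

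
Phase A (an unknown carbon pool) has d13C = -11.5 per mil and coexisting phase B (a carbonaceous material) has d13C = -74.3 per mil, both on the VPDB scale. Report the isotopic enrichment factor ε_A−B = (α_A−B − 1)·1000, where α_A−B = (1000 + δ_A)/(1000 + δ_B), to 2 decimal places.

67.84 per mil

α_A−B = (1000 + -11.5) / (1000 + -74.3) = 988.5 / 925.7 = 1.067841
ε_A−B = (1.067841 − 1) × 1000 = 67.841 per mil
(The approximation ε ≈ δ_A − δ_B would give 62.8 per mil.)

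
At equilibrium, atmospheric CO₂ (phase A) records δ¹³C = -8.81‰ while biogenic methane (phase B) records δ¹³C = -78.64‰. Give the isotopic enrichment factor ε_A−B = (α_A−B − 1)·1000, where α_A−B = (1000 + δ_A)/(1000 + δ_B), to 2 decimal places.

75.79‰

α_A−B = (1000 + -8.81) / (1000 + -78.64) = 991.19 / 921.36 = 1.075790
ε_A−B = (1.075790 − 1) × 1000 = 75.790‰
(The approximation ε ≈ δ_A − δ_B would give 69.83‰.)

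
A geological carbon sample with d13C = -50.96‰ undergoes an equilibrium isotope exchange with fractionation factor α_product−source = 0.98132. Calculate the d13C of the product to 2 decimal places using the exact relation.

-68.69‰

δ_product = (δ_source + 1000)·α − 1000
δ_product = (-50.96 + 1000) × 0.98132 − 1000
δ_product = 931.312 − 1000 = -68.688‰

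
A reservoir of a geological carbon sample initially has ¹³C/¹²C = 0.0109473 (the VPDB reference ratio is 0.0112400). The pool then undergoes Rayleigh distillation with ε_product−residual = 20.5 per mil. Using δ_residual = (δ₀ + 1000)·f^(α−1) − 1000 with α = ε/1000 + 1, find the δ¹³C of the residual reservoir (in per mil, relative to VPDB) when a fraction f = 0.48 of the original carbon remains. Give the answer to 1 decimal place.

-40.6 per mil

δ₀ = (0.0109473/0.0112400 − 1)×1000 = (0.973959 − 1)×1000 = -26.041 per mil
α − 1 = ε/1000 = 0.0205
f^(α−1) = 0.48^(0.0205) = 0.985066
δ_res = (-26.041 + 1000) × 0.985066 − 1000 = 959.414 − 1000 = -40.59 per mil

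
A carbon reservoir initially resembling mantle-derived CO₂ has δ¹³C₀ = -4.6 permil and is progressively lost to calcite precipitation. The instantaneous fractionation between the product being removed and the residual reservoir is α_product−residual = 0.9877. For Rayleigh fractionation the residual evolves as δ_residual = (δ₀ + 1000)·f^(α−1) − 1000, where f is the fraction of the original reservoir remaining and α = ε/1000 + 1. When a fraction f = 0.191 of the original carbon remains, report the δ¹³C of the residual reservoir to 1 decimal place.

Rayleigh residual: δ_res = (δ₀ + 1000)·f^(α−1) − 1000
α − 1 = -0.01230
f^(α−1) = 0.191^(-0.01230) = 1.020571
δ_res = (-4.6 + 1000) × 1.020571 − 1000 = 1015.877 − 1000 = 15.88 permil

15.9 permil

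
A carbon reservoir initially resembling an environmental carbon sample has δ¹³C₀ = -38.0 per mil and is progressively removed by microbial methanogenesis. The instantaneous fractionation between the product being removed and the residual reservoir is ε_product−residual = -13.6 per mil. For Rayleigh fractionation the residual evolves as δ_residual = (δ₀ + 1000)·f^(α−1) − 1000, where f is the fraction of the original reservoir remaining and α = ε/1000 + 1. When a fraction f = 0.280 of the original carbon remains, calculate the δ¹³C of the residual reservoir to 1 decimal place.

Rayleigh residual: δ_res = (δ₀ + 1000)·f^(α−1) − 1000
α = ε/1000 + 1 = 0.98640, so α − 1 = -0.01360
f^(α−1) = 0.280^(-0.01360) = 1.017463
δ_res = (-38.0 + 1000) × 1.017463 − 1000 = 978.799 − 1000 = -21.20 per mil

-21.2 per mil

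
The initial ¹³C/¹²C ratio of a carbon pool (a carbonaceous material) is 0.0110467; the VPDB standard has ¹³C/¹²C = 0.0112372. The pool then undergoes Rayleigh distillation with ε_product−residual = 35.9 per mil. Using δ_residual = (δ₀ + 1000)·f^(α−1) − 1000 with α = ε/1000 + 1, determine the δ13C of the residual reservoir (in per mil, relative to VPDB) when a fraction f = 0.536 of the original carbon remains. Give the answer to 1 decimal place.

-38.7 per mil

δ₀ = (0.0110467/0.0112372 − 1)×1000 = (0.983047 − 1)×1000 = -16.953 per mil
α − 1 = ε/1000 = 0.0359
f^(α−1) = 0.536^(0.0359) = 0.977861
δ_res = (-16.953 + 1000) × 0.977861 − 1000 = 961.283 − 1000 = -38.72 per mil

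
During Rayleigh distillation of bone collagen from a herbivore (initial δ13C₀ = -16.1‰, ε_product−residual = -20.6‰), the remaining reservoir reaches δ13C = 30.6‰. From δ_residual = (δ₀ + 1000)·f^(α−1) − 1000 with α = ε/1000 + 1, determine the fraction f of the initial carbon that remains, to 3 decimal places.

0.105

α − 1 = ε/1000 = -0.0206
(δ_res + 1000)/(δ₀ + 1000) = (30.6 + 1000)/(-16.1 + 1000) = 1030.6/983.9 = 1.047464
f = 1.047464^(1/-0.0206) = exp(ln(1.047464)/-0.0206) = exp(0.04637/-0.0206)
f = exp(-2.2511) = 0.1053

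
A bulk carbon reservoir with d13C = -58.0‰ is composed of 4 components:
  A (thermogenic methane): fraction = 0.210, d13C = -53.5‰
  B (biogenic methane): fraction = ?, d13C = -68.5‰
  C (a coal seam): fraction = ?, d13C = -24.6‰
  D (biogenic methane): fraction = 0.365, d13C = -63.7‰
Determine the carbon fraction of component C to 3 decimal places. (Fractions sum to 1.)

0.128

Let f_C and f_B be the unknown fractions; fractions sum to 1 so f_C + f_B = 0.425.
Mass balance: Σ fᵢ·δᵢ = δ_bulk ⇒ f_C·(-24.6) + f_B·(-68.5) = -58.0 − (-34.486) = -23.514
Substitute f_B = 0.425 − f_C:
f_C·(-24.6 − -68.5) = -23.514 − 0.425×(-68.5) = 5.598
f_C = 5.598 / 43.9 = 0.1275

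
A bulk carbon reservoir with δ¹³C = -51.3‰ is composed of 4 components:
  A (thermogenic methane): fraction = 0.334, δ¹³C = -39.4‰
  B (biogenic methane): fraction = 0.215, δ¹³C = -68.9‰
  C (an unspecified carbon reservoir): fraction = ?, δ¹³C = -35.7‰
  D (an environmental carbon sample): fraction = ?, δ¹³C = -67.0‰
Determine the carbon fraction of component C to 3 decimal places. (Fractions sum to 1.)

Let f_C and f_D be the unknown fractions; fractions sum to 1 so f_C + f_D = 0.451.
Mass balance: Σ fᵢ·δᵢ = δ_bulk ⇒ f_C·(-35.7) + f_D·(-67.0) = -51.3 − (-27.973) = -23.327
Substitute f_D = 0.451 − f_C:
f_C·(-35.7 − -67.0) = -23.327 − 0.451×(-67.0) = 6.890
f_C = 6.890 / 31.3 = 0.2201

0.220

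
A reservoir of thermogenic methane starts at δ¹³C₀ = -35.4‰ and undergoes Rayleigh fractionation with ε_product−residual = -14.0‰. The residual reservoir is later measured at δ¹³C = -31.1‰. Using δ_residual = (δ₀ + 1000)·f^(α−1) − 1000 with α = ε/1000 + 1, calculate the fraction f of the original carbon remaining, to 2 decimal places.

0.73

α − 1 = ε/1000 = -0.0140
(δ_res + 1000)/(δ₀ + 1000) = (-31.1 + 1000)/(-35.4 + 1000) = 968.9/964.6 = 1.004458
f = 1.004458^(1/-0.0140) = exp(ln(1.004458)/-0.0140) = exp(0.00445/-0.0140)
f = exp(-0.3177) = 0.7278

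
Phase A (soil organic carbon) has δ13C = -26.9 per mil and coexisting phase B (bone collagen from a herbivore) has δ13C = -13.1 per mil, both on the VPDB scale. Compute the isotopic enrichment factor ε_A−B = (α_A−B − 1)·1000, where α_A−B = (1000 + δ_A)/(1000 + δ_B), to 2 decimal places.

α_A−B = (1000 + -26.9) / (1000 + -13.1) = 973.1 / 986.9 = 0.986017
ε_A−B = (0.986017 − 1) × 1000 = -13.983 per mil
(The approximation ε ≈ δ_A − δ_B would give -13.8 per mil.)

-13.98 per mil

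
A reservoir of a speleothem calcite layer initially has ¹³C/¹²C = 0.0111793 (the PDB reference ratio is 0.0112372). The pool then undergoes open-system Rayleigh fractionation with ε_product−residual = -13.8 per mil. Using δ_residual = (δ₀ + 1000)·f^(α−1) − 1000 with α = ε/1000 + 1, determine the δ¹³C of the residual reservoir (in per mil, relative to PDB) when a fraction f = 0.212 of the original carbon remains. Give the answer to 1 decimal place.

δ₀ = (0.0111793/0.0112372 − 1)×1000 = (0.994847 − 1)×1000 = -5.153 per mil
α − 1 = ε/1000 = -0.0138
f^(α−1) = 0.212^(-0.0138) = 1.021637
δ_res = (-5.153 + 1000) × 1.021637 − 1000 = 1016.373 − 1000 = 16.37 per mil

16.4 per mil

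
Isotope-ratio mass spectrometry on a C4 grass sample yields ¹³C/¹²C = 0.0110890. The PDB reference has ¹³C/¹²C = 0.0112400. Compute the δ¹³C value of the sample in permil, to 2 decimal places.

δ¹³C = (R_sample / R_standard − 1) × 1000
R_sample / R_standard = 0.0110890 / 0.0112400 = 0.986566
δ¹³C = (0.986566 − 1) × 1000 = -13.434 permil

-13.43 permil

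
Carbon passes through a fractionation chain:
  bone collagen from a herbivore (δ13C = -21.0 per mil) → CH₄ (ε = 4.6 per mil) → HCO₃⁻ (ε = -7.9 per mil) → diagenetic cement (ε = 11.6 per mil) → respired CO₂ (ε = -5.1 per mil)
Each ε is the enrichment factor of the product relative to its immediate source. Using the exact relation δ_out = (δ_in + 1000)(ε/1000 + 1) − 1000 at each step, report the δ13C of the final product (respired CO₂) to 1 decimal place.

-18.0 per mil

step 1: δ = (-21.00 + 1000)·(4.6/1000 + 1) − 1000 = -16.50 per mil
step 2: δ = (-16.50 + 1000)·(-7.9/1000 + 1) − 1000 = -24.27 per mil
step 3: δ = (-24.27 + 1000)·(11.6/1000 + 1) − 1000 = -12.95 per mil
step 4: δ = (-12.95 + 1000)·(-5.1/1000 + 1) − 1000 = -17.98 per mil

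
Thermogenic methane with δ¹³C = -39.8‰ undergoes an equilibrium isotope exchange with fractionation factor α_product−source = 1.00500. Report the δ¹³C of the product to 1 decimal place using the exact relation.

-35.0‰

δ_product = (δ_source + 1000)·α − 1000
δ_product = (-39.8 + 1000) × 1.00500 − 1000
δ_product = 965.001 − 1000 = -35.00‰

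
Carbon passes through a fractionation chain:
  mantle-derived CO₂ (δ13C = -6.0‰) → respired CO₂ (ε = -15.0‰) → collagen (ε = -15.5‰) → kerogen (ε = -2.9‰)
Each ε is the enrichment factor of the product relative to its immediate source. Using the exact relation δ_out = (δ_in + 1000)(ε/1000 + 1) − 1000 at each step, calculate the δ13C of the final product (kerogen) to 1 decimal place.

-38.9‰

step 1: δ = (-6.00 + 1000)·(-15.0/1000 + 1) − 1000 = -20.91‰
step 2: δ = (-20.91 + 1000)·(-15.5/1000 + 1) − 1000 = -36.09‰
step 3: δ = (-36.09 + 1000)·(-2.9/1000 + 1) − 1000 = -38.88‰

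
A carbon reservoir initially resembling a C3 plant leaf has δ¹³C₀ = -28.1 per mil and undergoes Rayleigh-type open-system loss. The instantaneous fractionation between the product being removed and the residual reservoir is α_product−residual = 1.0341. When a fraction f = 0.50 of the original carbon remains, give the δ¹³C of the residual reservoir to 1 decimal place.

-50.8 per mil

Rayleigh residual: δ_res = (δ₀ + 1000)·f^(α−1) − 1000
α − 1 = 0.03410
f^(α−1) = 0.50^(0.03410) = 0.976641
δ_res = (-28.1 + 1000) × 0.976641 − 1000 = 949.197 − 1000 = -50.80 per mil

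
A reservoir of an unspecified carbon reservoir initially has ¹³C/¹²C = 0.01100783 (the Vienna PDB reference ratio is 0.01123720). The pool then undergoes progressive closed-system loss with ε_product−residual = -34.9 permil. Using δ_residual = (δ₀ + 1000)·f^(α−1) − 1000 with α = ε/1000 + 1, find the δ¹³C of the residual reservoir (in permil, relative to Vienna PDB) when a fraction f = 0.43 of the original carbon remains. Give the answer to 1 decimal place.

8.9 permil

δ₀ = (0.01100783/0.01123720 − 1)×1000 = (0.979588 − 1)×1000 = -20.412 permil
α − 1 = ε/1000 = -0.0349
f^(α−1) = 0.43^(-0.0349) = 1.029893
δ_res = (-20.412 + 1000) × 1.029893 − 1000 = 1008.871 − 1000 = 8.87 permil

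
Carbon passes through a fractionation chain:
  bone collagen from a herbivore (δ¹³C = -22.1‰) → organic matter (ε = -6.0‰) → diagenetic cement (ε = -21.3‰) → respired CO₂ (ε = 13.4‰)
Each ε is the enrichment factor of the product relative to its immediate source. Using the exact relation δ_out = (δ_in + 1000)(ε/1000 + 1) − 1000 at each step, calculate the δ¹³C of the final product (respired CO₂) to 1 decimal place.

step 1: δ = (-22.10 + 1000)·(-6.0/1000 + 1) − 1000 = -27.97‰
step 2: δ = (-27.97 + 1000)·(-21.3/1000 + 1) − 1000 = -48.67‰
step 3: δ = (-48.67 + 1000)·(13.4/1000 + 1) − 1000 = -35.92‰

-35.9‰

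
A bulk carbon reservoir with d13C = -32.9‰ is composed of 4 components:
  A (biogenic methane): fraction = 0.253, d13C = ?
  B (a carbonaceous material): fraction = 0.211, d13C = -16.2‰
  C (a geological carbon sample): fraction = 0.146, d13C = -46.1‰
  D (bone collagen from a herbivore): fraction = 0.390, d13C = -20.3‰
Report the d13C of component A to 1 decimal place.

-58.6‰

Isotope mass balance: δ_bulk = Σ fᵢ·δᵢ.
-32.9 = 0.253×δ_A + 0.211×(-16.2) + 0.146×(-46.1) + 0.390×(-20.3)
0.253·δ_A = -32.9 − (-18.066) = -14.834
δ_A = -14.834 / 0.253 = -58.63‰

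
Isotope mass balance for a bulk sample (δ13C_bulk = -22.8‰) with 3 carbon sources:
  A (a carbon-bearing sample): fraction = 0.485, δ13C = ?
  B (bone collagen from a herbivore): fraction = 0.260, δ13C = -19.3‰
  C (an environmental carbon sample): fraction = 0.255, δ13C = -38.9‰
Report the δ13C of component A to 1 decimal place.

-16.2‰

Isotope mass balance: δ_bulk = Σ fᵢ·δᵢ.
-22.8 = 0.485×δ_A + 0.260×(-19.3) + 0.255×(-38.9)
0.485·δ_A = -22.8 − (-14.938) = -7.863
δ_A = -7.863 / 0.485 = -16.21‰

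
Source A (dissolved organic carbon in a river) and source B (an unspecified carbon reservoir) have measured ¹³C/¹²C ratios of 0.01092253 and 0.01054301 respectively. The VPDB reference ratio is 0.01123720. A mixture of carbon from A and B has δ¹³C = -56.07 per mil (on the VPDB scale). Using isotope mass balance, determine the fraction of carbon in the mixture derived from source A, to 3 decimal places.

δ_A = (0.01092253/0.01123720 − 1)×1000 = (0.971997 − 1)×1000 = -28.003 per mil
δ_B = (0.01054301/0.01123720 − 1)×1000 = (0.938224 − 1)×1000 = -61.776 per mil
f_A = (δ_mix − δ_B)/(δ_A − δ_B) = (-56.07 − (-61.776))/(-28.003 − (-61.776))
f_A = 5.706 / 33.774 = 0.1690

0.169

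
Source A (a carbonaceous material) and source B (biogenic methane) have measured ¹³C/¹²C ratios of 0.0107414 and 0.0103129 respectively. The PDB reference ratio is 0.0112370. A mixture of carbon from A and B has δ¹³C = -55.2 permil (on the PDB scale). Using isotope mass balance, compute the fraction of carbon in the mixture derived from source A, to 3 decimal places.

0.709

δ_A = (0.0107414/0.0112370 − 1)×1000 = (0.955896 − 1)×1000 = -44.104 permil
δ_B = (0.0103129/0.0112370 − 1)×1000 = (0.917763 − 1)×1000 = -82.237 permil
f_A = (δ_mix − δ_B)/(δ_A − δ_B) = (-55.2 − (-82.237))/(-44.104 − (-82.237))
f_A = 27.037 / 38.133 = 0.7090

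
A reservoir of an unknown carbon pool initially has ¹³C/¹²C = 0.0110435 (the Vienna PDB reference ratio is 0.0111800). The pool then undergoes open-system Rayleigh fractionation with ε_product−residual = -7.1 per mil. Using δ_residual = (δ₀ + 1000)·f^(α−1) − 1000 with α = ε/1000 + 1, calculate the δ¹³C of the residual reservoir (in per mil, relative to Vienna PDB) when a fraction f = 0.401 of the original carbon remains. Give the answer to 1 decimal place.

-5.8 per mil

δ₀ = (0.0110435/0.0111800 − 1)×1000 = (0.987791 − 1)×1000 = -12.209 per mil
α − 1 = ε/1000 = -0.0071
f^(α−1) = 0.401^(-0.0071) = 1.006509
δ_res = (-12.209 + 1000) × 1.006509 − 1000 = 994.220 − 1000 = -5.78 per mil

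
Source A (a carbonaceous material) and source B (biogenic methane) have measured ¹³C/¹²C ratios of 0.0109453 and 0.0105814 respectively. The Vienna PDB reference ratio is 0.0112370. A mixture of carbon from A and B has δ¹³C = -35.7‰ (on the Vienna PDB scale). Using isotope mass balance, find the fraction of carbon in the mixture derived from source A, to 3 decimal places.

δ_A = (0.0109453/0.0112370 − 1)×1000 = (0.974041 − 1)×1000 = -25.959‰
δ_B = (0.0105814/0.0112370 − 1)×1000 = (0.941657 − 1)×1000 = -58.343‰
f_A = (δ_mix − δ_B)/(δ_A − δ_B) = (-35.7 − (-58.343))/(-25.959 − (-58.343))
f_A = 22.643 / 32.384 = 0.6992

0.699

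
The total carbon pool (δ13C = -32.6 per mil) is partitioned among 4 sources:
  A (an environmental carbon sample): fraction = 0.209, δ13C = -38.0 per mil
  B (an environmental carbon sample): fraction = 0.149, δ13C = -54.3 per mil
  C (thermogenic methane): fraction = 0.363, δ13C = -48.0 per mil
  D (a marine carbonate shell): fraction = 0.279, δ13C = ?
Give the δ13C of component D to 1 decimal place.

3.1 per mil

Isotope mass balance: δ_bulk = Σ fᵢ·δᵢ.
-32.6 = 0.209×(-38.0) + 0.149×(-54.3) + 0.363×(-48.0) + 0.279×δ_D
0.279·δ_D = -32.6 − (-33.457) = 0.857
δ_D = 0.857 / 0.279 = 3.07 per mil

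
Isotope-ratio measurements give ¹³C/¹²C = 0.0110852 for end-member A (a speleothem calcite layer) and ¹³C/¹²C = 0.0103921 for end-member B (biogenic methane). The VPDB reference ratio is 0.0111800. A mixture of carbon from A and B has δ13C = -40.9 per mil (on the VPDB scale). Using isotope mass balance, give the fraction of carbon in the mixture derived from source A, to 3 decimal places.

δ_A = (0.0110852/0.0111800 − 1)×1000 = (0.991521 − 1)×1000 = -8.479 per mil
δ_B = (0.0103921/0.0111800 − 1)×1000 = (0.929526 − 1)×1000 = -70.474 per mil
f_A = (δ_mix − δ_B)/(δ_A − δ_B) = (-40.9 − (-70.474))/(-8.479 − (-70.474))
f_A = 29.574 / 61.995 = 0.4770

0.477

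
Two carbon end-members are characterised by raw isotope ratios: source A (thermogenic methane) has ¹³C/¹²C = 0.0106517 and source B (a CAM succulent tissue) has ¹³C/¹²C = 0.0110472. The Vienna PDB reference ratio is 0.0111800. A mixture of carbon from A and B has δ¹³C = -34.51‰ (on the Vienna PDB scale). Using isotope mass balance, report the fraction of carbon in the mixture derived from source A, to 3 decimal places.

δ_A = (0.0106517/0.0111800 − 1)×1000 = (0.952746 − 1)×1000 = -47.254‰
δ_B = (0.0110472/0.0111800 − 1)×1000 = (0.988122 − 1)×1000 = -11.878‰
f_A = (δ_mix − δ_B)/(δ_A − δ_B) = (-34.51 − (-11.878))/(-47.254 − (-11.878))
f_A = -22.632 / -35.376 = 0.6398

0.640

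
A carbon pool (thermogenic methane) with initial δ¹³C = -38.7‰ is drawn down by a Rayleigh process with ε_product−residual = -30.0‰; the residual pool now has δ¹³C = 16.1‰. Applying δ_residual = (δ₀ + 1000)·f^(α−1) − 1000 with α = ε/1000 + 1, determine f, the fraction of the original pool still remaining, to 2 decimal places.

α − 1 = ε/1000 = -0.0300
(δ_res + 1000)/(δ₀ + 1000) = (16.1 + 1000)/(-38.7 + 1000) = 1016.1/961.3 = 1.057006
f = 1.057006^(1/-0.0300) = exp(ln(1.057006)/-0.0300) = exp(0.05544/-0.0300)
f = exp(-1.8480) = 0.1575

0.16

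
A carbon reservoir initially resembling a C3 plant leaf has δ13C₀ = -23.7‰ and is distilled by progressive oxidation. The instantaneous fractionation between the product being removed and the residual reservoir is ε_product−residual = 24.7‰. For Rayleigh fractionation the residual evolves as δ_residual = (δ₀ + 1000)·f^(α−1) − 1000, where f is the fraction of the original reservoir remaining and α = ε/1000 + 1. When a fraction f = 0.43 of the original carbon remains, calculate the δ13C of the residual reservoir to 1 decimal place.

-43.8‰

Rayleigh residual: δ_res = (δ₀ + 1000)·f^(α−1) − 1000
α = ε/1000 + 1 = 1.02470, so α − 1 = 0.02470
f^(α−1) = 0.43^(0.02470) = 0.979370
δ_res = (-23.7 + 1000) × 0.979370 − 1000 = 956.159 − 1000 = -43.84‰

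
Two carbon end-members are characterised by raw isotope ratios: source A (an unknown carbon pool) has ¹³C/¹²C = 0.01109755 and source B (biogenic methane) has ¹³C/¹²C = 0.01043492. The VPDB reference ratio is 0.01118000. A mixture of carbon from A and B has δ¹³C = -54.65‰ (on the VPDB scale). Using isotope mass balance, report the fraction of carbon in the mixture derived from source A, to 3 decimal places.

δ_A = (0.01109755/0.01118000 − 1)×1000 = (0.992625 − 1)×1000 = -7.375‰
δ_B = (0.01043492/0.01118000 − 1)×1000 = (0.933356 − 1)×1000 = -66.644‰
f_A = (δ_mix − δ_B)/(δ_A − δ_B) = (-54.65 − (-66.644))/(-7.375 − (-66.644))
f_A = 11.994 / 59.269 = 0.2024

0.202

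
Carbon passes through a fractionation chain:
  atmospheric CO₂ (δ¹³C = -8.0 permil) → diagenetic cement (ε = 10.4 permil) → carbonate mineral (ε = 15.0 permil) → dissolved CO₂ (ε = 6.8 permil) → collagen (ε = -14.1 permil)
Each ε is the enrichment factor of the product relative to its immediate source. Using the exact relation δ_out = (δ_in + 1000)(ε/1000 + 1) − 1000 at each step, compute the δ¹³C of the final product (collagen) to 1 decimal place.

9.8 permil

step 1: δ = (-8.00 + 1000)·(10.4/1000 + 1) − 1000 = 2.32 permil
step 2: δ = (2.32 + 1000)·(15.0/1000 + 1) − 1000 = 17.35 permil
step 3: δ = (17.35 + 1000)·(6.8/1000 + 1) − 1000 = 24.27 permil
step 4: δ = (24.27 + 1000)·(-14.1/1000 + 1) − 1000 = 9.83 permil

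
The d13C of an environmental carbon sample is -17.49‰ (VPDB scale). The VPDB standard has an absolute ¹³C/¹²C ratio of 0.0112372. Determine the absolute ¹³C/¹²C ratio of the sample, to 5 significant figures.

R_sample = R_standard × (d13C/1000 + 1)
R_sample = 0.0112372 × (-17.49/1000 + 1) = 0.0112372 × 0.982510
R_sample = 0.0110407

0.011041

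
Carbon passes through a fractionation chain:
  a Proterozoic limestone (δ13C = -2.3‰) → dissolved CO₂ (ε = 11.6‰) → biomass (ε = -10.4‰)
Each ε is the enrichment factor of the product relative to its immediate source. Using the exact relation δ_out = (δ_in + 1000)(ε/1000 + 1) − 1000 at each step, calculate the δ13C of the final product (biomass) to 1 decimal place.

-1.2‰

step 1: δ = (-2.30 + 1000)·(11.6/1000 + 1) − 1000 = 9.27‰
step 2: δ = (9.27 + 1000)·(-10.4/1000 + 1) − 1000 = -1.22‰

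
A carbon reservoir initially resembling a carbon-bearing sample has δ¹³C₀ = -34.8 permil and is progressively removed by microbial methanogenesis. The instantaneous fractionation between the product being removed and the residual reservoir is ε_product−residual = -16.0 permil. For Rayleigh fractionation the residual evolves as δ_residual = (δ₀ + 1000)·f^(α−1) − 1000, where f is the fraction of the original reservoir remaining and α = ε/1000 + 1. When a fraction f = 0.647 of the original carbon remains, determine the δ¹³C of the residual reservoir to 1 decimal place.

Rayleigh residual: δ_res = (δ₀ + 1000)·f^(α−1) − 1000
α = ε/1000 + 1 = 0.98400, so α − 1 = -0.01600
f^(α−1) = 0.647^(-0.01600) = 1.006991
δ_res = (-34.8 + 1000) × 1.006991 − 1000 = 971.948 − 1000 = -28.05 permil

-28.1 permil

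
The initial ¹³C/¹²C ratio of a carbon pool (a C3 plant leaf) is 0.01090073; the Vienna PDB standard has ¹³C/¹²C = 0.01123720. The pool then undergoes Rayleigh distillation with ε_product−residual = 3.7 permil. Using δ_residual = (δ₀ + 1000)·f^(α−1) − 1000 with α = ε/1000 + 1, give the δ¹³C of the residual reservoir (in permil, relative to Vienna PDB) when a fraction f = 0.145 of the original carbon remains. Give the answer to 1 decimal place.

-36.8 permil

δ₀ = (0.01090073/0.01123720 − 1)×1000 = (0.970057 − 1)×1000 = -29.943 permil
α − 1 = ε/1000 = 0.0037
f^(α−1) = 0.145^(0.0037) = 0.992881
δ_res = (-29.943 + 1000) × 0.992881 − 1000 = 963.151 − 1000 = -36.85 permil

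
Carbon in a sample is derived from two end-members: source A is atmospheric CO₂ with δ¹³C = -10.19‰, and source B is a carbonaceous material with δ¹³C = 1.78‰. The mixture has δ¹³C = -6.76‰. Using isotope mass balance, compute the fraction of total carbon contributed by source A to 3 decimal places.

0.713

δ_mix = f_A·δ_A + (1 − f_A)·δ_B  ⇒  f_A = (δ_mix − δ_B)/(δ_A − δ_B)
f_A = (-6.76 − (1.78)) / (-10.19 − (1.78))
f_A = -8.54 / -11.97 = 0.7135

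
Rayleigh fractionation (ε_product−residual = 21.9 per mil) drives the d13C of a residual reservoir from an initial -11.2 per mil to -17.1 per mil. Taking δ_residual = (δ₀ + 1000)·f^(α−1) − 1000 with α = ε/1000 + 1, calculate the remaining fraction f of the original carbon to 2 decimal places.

α − 1 = ε/1000 = 0.0219
(δ_res + 1000)/(δ₀ + 1000) = (-17.1 + 1000)/(-11.2 + 1000) = 982.9/988.8 = 0.994033
f = 0.994033^(1/0.0219) = exp(ln(0.994033)/0.0219) = exp(-0.00598/0.0219)
f = exp(-0.2733) = 0.7609

0.76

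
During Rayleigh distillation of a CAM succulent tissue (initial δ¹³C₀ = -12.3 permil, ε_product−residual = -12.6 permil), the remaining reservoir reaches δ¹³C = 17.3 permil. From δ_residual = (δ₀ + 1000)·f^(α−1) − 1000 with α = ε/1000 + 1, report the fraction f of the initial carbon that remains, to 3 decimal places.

0.096

α − 1 = ε/1000 = -0.0126
(δ_res + 1000)/(δ₀ + 1000) = (17.3 + 1000)/(-12.3 + 1000) = 1017.3/987.7 = 1.029969
f = 1.029969^(1/-0.0126) = exp(ln(1.029969)/-0.0126) = exp(0.02953/-0.0126)
f = exp(-2.3435) = 0.0960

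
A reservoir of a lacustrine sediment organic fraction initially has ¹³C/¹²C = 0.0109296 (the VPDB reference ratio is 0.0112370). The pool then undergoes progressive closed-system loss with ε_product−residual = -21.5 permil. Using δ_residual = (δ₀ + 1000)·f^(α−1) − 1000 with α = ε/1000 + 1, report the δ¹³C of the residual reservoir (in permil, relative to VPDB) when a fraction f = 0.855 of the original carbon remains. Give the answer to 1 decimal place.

-24.1 permil

δ₀ = (0.0109296/0.0112370 − 1)×1000 = (0.972644 − 1)×1000 = -27.356 permil
α − 1 = ε/1000 = -0.0215
f^(α−1) = 0.855^(-0.0215) = 1.003374
δ_res = (-27.356 + 1000) × 1.003374 − 1000 = 975.925 − 1000 = -24.07 permil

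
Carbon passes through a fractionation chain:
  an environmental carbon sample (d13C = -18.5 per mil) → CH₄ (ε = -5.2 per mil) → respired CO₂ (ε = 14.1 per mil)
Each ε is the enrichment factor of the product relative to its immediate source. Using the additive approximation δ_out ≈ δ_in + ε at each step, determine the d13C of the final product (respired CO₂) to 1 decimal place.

-9.6 per mil

step 1: δ ≈ -18.5 + (-5.2) = -23.7 per mil
step 2: δ ≈ -23.7 + (14.1) = -9.6 per mil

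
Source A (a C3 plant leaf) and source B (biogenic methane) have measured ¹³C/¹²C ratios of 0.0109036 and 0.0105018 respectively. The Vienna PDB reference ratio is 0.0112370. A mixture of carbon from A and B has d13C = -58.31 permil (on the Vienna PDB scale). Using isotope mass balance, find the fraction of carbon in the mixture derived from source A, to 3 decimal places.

0.199

δ_A = (0.0109036/0.0112370 − 1)×1000 = (0.970330 − 1)×1000 = -29.670 permil
δ_B = (0.0105018/0.0112370 − 1)×1000 = (0.934573 − 1)×1000 = -65.427 permil
f_A = (δ_mix − δ_B)/(δ_A − δ_B) = (-58.31 − (-65.427))/(-29.670 − (-65.427))
f_A = 7.117 / 35.757 = 0.1990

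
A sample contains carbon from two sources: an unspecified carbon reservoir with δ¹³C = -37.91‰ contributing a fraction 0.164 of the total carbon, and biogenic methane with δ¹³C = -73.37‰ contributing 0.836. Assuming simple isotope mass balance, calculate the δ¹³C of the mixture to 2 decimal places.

δ_mix = f_A·δ_A + f_B·δ_B
δ_mix = 0.164 × (-37.91) + 0.836 × (-73.37)
δ_mix = -6.217 + -61.337 = -67.555‰

-67.55‰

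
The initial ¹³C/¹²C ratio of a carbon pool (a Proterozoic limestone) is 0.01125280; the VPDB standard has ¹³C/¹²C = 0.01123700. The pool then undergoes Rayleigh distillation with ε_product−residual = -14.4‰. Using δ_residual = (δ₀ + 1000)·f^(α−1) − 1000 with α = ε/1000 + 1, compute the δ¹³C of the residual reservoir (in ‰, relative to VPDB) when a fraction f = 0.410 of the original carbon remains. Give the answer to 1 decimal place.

δ₀ = (0.01125280/0.01123700 − 1)×1000 = (1.001406 − 1)×1000 = 1.406‰
α − 1 = ε/1000 = -0.0144
f^(α−1) = 0.410^(-0.0144) = 1.012922
δ_res = (1.406 + 1000) × 1.012922 − 1000 = 1014.346 − 1000 = 14.35‰

14.3‰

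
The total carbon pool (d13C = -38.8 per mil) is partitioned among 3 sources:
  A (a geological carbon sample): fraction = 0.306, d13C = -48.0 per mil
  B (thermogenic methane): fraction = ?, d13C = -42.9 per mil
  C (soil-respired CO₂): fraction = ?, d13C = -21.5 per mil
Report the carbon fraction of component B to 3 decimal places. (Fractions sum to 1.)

0.429

Let f_B and f_C be the unknown fractions; fractions sum to 1 so f_B + f_C = 0.694.
Mass balance: Σ fᵢ·δᵢ = δ_bulk ⇒ f_B·(-42.9) + f_C·(-21.5) = -38.8 − (-14.688) = -24.112
Substitute f_C = 0.694 − f_B:
f_B·(-42.9 − -21.5) = -24.112 − 0.694×(-21.5) = -9.191
f_B = -9.191 / -21.4 = 0.4295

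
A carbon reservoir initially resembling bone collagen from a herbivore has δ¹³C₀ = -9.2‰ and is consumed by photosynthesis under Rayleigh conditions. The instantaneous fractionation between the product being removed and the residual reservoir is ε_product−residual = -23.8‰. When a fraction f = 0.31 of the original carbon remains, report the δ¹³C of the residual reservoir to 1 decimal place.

Rayleigh residual: δ_res = (δ₀ + 1000)·f^(α−1) − 1000
α = ε/1000 + 1 = 0.97620, so α − 1 = -0.02380
f^(α−1) = 0.31^(-0.02380) = 1.028266
δ_res = (-9.2 + 1000) × 1.028266 − 1000 = 1018.806 − 1000 = 18.81‰

18.8‰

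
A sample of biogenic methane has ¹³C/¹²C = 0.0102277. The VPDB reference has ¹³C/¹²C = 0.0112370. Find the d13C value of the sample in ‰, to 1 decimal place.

-89.8‰

d13C = (R_sample / R_standard − 1) × 1000
R_sample / R_standard = 0.0102277 / 0.0112370 = 0.910181
d13C = (0.910181 − 1) × 1000 = -89.82‰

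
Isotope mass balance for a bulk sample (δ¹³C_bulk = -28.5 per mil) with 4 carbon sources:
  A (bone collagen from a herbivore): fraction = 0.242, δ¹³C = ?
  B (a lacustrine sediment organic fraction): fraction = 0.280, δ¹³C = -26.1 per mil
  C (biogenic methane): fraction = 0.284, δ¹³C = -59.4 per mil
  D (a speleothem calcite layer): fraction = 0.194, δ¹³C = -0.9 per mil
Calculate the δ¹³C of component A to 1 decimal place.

-17.1 per mil

Isotope mass balance: δ_bulk = Σ fᵢ·δᵢ.
-28.5 = 0.242×δ_A + 0.280×(-26.1) + 0.284×(-59.4) + 0.194×(-0.9)
0.242·δ_A = -28.5 − (-24.352) = -4.148
δ_A = -4.148 / 0.242 = -17.14 per mil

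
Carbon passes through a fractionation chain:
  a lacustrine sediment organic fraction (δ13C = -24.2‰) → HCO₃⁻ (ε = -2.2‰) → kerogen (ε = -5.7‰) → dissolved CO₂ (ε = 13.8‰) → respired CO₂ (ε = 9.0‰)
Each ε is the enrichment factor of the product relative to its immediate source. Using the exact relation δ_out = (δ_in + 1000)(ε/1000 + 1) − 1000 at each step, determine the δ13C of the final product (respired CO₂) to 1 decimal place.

-9.7‰

step 1: δ = (-24.20 + 1000)·(-2.2/1000 + 1) − 1000 = -26.35‰
step 2: δ = (-26.35 + 1000)·(-5.7/1000 + 1) − 1000 = -31.90‰
step 3: δ = (-31.90 + 1000)·(13.8/1000 + 1) − 1000 = -18.54‰
step 4: δ = (-18.54 + 1000)·(9.0/1000 + 1) − 1000 = -9.70‰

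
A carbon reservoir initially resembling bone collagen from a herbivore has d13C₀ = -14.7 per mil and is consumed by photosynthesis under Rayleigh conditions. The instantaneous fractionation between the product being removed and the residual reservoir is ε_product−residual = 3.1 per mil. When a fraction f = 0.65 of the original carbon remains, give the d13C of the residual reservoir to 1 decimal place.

Rayleigh residual: δ_res = (δ₀ + 1000)·f^(α−1) − 1000
α = ε/1000 + 1 = 1.00310, so α − 1 = 0.00310
f^(α−1) = 0.65^(0.00310) = 0.998665
δ_res = (-14.7 + 1000) × 0.998665 − 1000 = 983.985 − 1000 = -16.01 per mil

-16.0 per mil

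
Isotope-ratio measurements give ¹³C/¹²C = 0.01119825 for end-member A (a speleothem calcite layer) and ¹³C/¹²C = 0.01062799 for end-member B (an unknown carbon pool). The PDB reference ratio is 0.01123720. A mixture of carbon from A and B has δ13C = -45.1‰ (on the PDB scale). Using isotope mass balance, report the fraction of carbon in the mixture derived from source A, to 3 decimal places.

δ_A = (0.01119825/0.01123720 − 1)×1000 = (0.996534 − 1)×1000 = -3.466‰
δ_B = (0.01062799/0.01123720 − 1)×1000 = (0.945786 − 1)×1000 = -54.214‰
f_A = (δ_mix − δ_B)/(δ_A − δ_B) = (-45.1 − (-54.214))/(-3.466 − (-54.214))
f_A = 9.114 / 50.748 = 0.1796

0.180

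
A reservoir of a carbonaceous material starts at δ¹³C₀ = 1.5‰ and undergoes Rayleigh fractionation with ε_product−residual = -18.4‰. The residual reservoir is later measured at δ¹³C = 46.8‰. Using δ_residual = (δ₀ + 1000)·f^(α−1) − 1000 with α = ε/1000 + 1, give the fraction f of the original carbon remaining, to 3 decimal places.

α − 1 = ε/1000 = -0.0184
(δ_res + 1000)/(δ₀ + 1000) = (46.8 + 1000)/(1.5 + 1000) = 1046.8/1001.5 = 1.045232
f = 1.045232^(1/-0.0184) = exp(ln(1.045232)/-0.0184) = exp(0.04424/-0.0184)
f = exp(-2.4043) = 0.0903

0.090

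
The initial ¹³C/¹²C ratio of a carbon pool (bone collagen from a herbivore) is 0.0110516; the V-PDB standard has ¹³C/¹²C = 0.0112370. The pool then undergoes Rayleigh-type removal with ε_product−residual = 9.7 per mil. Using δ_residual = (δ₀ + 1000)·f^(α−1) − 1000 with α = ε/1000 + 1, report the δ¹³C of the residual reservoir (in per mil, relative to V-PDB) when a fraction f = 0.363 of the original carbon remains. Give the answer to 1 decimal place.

-26.1 per mil

δ₀ = (0.0110516/0.0112370 − 1)×1000 = (0.983501 − 1)×1000 = -16.499 per mil
α − 1 = ε/1000 = 0.0097
f^(α−1) = 0.363^(0.0097) = 0.990219
δ_res = (-16.499 + 1000) × 0.990219 − 1000 = 973.881 − 1000 = -26.12 per mil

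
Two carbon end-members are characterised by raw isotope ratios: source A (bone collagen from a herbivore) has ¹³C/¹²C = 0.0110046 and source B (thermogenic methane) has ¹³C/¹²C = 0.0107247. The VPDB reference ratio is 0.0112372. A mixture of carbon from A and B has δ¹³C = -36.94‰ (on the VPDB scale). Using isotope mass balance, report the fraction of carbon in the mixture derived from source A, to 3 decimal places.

0.348

δ_A = (0.0110046/0.0112372 − 1)×1000 = (0.979301 − 1)×1000 = -20.699‰
δ_B = (0.0107247/0.0112372 − 1)×1000 = (0.954393 − 1)×1000 = -45.607‰
f_A = (δ_mix − δ_B)/(δ_A − δ_B) = (-36.94 − (-45.607))/(-20.699 − (-45.607))
f_A = 8.667 / 24.908 = 0.3480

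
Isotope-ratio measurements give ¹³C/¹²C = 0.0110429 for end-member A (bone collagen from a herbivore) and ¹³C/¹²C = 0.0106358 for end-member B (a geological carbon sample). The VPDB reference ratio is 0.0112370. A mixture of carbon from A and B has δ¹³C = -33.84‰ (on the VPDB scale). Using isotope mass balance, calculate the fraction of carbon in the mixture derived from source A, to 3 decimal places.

δ_A = (0.0110429/0.0112370 − 1)×1000 = (0.982727 − 1)×1000 = -17.273‰
δ_B = (0.0106358/0.0112370 − 1)×1000 = (0.946498 − 1)×1000 = -53.502‰
f_A = (δ_mix − δ_B)/(δ_A − δ_B) = (-33.84 − (-53.502))/(-17.273 − (-53.502))
f_A = 19.662 / 36.229 = 0.5427

0.543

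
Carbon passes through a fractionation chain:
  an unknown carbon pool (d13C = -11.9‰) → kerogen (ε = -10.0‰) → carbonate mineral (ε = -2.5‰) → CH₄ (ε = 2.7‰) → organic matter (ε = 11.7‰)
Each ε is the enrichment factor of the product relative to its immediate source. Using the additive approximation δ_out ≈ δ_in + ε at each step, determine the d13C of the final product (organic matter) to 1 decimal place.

step 1: δ ≈ -11.9 + (-10.0) = -21.9‰
step 2: δ ≈ -21.9 + (-2.5) = -24.4‰
step 3: δ ≈ -24.4 + (2.7) = -21.7‰
step 4: δ ≈ -21.7 + (11.7) = -10.0‰

-10.0‰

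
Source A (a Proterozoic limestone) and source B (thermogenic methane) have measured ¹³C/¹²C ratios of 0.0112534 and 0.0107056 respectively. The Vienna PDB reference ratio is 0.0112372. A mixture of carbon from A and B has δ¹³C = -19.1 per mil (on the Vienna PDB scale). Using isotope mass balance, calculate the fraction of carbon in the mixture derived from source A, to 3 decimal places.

δ_A = (0.0112534/0.0112372 − 1)×1000 = (1.001442 − 1)×1000 = 1.442 per mil
δ_B = (0.0107056/0.0112372 − 1)×1000 = (0.952693 − 1)×1000 = -47.307 per mil
f_A = (δ_mix − δ_B)/(δ_A − δ_B) = (-19.1 − (-47.307))/(1.442 − (-47.307))
f_A = 28.207 / 48.749 = 0.5786

0.579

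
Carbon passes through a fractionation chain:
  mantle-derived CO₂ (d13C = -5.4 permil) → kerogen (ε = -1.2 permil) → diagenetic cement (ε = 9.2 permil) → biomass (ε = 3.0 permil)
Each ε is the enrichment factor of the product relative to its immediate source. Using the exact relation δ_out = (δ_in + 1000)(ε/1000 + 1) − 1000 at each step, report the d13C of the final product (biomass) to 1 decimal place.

step 1: δ = (-5.40 + 1000)·(-1.2/1000 + 1) − 1000 = -6.59 permil
step 2: δ = (-6.59 + 1000)·(9.2/1000 + 1) − 1000 = 2.55 permil
step 3: δ = (2.55 + 1000)·(3.0/1000 + 1) − 1000 = 5.55 permil

5.6 permil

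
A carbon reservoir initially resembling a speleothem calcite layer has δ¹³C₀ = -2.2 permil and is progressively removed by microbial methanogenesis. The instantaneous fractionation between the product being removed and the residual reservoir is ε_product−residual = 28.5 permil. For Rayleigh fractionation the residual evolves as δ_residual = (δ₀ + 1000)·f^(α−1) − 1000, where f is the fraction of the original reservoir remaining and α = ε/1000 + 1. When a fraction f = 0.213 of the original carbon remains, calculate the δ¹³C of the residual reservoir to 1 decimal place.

Rayleigh residual: δ_res = (δ₀ + 1000)·f^(α−1) − 1000
α = ε/1000 + 1 = 1.02850, so α − 1 = 0.02850
f^(α−1) = 0.213^(0.02850) = 0.956883
δ_res = (-2.2 + 1000) × 0.956883 − 1000 = 954.778 − 1000 = -45.22 permil

-45.2 permil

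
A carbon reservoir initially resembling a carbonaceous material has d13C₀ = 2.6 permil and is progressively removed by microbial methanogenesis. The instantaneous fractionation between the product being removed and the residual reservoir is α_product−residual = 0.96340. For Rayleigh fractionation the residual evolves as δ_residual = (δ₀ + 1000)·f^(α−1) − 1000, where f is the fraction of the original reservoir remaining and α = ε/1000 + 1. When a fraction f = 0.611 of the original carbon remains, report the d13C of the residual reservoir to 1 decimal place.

20.8 permil

Rayleigh residual: δ_res = (δ₀ + 1000)·f^(α−1) − 1000
α − 1 = -0.03660
f^(α−1) = 0.611^(-0.03660) = 1.018195
δ_res = (2.6 + 1000) × 1.018195 − 1000 = 1020.842 − 1000 = 20.84 permil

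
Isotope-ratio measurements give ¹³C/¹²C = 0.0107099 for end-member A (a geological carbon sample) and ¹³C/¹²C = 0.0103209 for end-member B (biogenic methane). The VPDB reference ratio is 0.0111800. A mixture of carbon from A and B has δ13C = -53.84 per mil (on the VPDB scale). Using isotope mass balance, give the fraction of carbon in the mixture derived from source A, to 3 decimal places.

0.661

δ_A = (0.0107099/0.0111800 − 1)×1000 = (0.957952 − 1)×1000 = -42.048 per mil
δ_B = (0.0103209/0.0111800 − 1)×1000 = (0.923157 − 1)×1000 = -76.843 per mil
f_A = (δ_mix − δ_B)/(δ_A − δ_B) = (-53.84 − (-76.843))/(-42.048 − (-76.843))
f_A = 23.003 / 34.794 = 0.6611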